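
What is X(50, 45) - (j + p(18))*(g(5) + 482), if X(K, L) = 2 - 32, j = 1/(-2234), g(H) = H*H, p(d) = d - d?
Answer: -66513/2234 ≈ -29.773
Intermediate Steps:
p(d) = 0
g(H) = H²
j = -1/2234 ≈ -0.00044763
X(K, L) = -30
X(50, 45) - (j + p(18))*(g(5) + 482) = -30 - (-1/2234 + 0)*(5² + 482) = -30 - (-1)*(25 + 482)/2234 = -30 - (-1)*507/2234 = -30 - 1*(-507/2234) = -30 + 507/2234 = -66513/2234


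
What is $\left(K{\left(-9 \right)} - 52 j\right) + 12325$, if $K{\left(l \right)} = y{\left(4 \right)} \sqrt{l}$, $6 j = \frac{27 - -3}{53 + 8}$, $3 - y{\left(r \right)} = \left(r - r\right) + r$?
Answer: $\frac{751565}{61} - 3 i \approx 12321.0 - 3.0 i$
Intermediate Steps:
$y{\left(r \right)} = 3 - r$ ($y{\left(r \right)} = 3 - \left(\left(r - r\right) + r\right) = 3 - \left(0 + r\right) = 3 - r$)
$j = \frac{5}{61}$ ($j = \frac{\left(27 - -3\right) \frac{1}{53 + 8}}{6} = \frac{\left(27 + 3\right) \frac{1}{61}}{6} = \frac{30 \cdot \frac{1}{61}}{6} = \frac{1}{6} \cdot \frac{30}{61} = \frac{5}{61} \approx 0.081967$)
$K{\left(l \right)} = - \sqrt{l}$ ($K{\left(l \right)} = \left(3 - 4\right) \sqrt{l} = - \sqrt{l}$)
$\left(K{\left(-9 \right)} - 52 j\right) + 12325 = \left(- \sqrt{-9} - \frac{260}{61}\right) + 12325 = \left(- 3 i - \frac{260}{61}\right) + 12325 = \left(- \frac{260}{61} - 3 i\right) + 12325 = \frac{751565}{61} - 3 i$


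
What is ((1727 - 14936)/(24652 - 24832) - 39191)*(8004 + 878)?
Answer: -10423280137/30 ≈ -3.4744e+8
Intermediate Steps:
((1727 - 14936)/(24652 - 24832) - 39191)*(8004 + 878) = (-13209/(-180) - 39191)*8882 = (-13209*(-1/180) - 39191)*8882 = (4403/60 - 39191)*8882 = -2347057/60*8882 = -10423280137/30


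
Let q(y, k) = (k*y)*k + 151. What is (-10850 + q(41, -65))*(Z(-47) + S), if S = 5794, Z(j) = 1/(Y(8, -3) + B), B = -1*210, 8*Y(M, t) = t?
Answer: 1584838808644/1683 ≈ 9.4167e+8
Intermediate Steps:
Y(M, t) = t/8
B = -210
q(y, k) = 151 + y*k² (q(y, k) = y*k² + 151 = 151 + y*k²)
Z(j) = -8/1683 (Z(j) = 1/((⅛)*(-3) - 210) = 1/(-3/8 - 210) = 1/(-1683/8) = -8/1683)
(-10850 + q(41, -65))*(Z(-47) + S) = (-10850 + (151 + 41*(-65)²))*(-8/1683 + 5794) = (-10850 + (151 + 41*4225))*(9751294/1683) = (-10850 + (151 + 173225))*(9751294/1683) = (-10850 + 173376)*(9751294/1683) = 162526*(9751294/1683) = 1584838808644/1683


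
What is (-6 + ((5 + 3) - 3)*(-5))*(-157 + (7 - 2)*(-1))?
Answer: 5022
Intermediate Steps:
(-6 + ((5 + 3) - 3)*(-5))*(-157 + (7 - 2)*(-1)) = (-6 + (8 - 3)*(-5))*(-157 + 5*(-1)) = (-6 + 5*(-5))*(-157 - 5) = (-6 - 25)*(-162) = -31*(-162) = 5022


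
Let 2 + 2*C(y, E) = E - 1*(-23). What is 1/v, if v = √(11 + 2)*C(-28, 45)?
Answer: √13/429 ≈ 0.0084046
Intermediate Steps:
C(y, E) = 21/2 + E/2 (C(y, E) = -1 + (E - 1*(-23))/2 = -1 + (E + 23)/2 = -1 + (23 + E)/2 = -1 + (23/2 + E/2) = 21/2 + E/2)
v = 33*√13 (v = √(11 + 2)*(21/2 + (½)*45) = √13*(21/2 + 45/2) = √13*33 = 33*√13 ≈ 118.98)
1/v = 1/(33*√13) = √13/429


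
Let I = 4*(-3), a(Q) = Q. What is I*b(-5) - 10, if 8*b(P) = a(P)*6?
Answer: 35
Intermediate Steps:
I = -12
b(P) = 3*P/4 (b(P) = (P*6)/8 = (6*P)/8 = 3*P/4)
I*b(-5) - 10 = -9*(-5) - 10 = -12*(-15/4) - 10 = 45 - 10 = 35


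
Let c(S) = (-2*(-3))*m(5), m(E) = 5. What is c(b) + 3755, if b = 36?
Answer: 3785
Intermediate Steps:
c(S) = 30 (c(S) = -2*(-3)*5 = 6*5 = 30)
c(b) + 3755 = 30 + 3755 = 3785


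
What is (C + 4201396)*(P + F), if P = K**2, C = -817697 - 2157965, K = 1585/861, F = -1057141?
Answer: -320193716966466808/247107 ≈ -1.2958e+12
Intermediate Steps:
K = 1585/861 (K = 1585*(1/861) = 1585/861 ≈ 1.8409)
C = -2975662
P = 2512225/741321 (P = (1585/861)**2 = 2512225/741321 ≈ 3.3888)
(C + 4201396)*(P + F) = (-2975662 + 4201396)*(2512225/741321 - 1057141) = 1225734*(-783678311036/741321) = -320193716966466808/247107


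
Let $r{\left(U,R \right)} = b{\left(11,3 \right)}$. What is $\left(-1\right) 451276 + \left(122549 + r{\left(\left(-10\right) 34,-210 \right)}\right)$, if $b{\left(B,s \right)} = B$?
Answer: $-328716$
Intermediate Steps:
$r{\left(U,R \right)} = 11$
$\left(-1\right) 451276 + \left(122549 + r{\left(\left(-10\right) 34,-210 \right)}\right) = \left(-1\right) 451276 + \left(122549 + 11\right) = -451276 + 122560 = -328716$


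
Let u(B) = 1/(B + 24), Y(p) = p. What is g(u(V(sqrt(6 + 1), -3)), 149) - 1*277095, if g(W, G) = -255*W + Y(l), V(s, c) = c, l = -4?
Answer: -1939778/7 ≈ -2.7711e+5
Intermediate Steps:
u(B) = 1/(24 + B)
g(W, G) = -4 - 255*W (g(W, G) = -255*W - 4 = -4 - 255*W)
g(u(V(sqrt(6 + 1), -3)), 149) - 1*277095 = (-4 - 255/(24 - 3)) - 1*277095 = (-4 - 255/21) - 277095 = (-4 - 255*1/21) - 277095 = (-4 - 85/7) - 277095 = -113/7 - 277095 = -1939778/7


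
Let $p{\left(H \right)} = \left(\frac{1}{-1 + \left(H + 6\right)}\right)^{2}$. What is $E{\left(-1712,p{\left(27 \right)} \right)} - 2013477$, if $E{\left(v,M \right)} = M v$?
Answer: $- \frac{128862635}{64} \approx -2.0135 \cdot 10^{6}$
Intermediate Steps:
$p{\left(H \right)} = \frac{1}{\left(5 + H\right)^{2}}$ ($p{\left(H \right)} = \left(\frac{1}{-1 + \left(6 + H\right)}\right)^{2} = \left(\frac{1}{5 + H}\right)^{2} = \frac{1}{\left(5 + H\right)^{2}}$)
$E{\left(-1712,p{\left(27 \right)} \right)} - 2013477 = \frac{1}{\left(5 + 27\right)^{2}} \left(-1712\right) - 2013477 = \frac{1}{1024} \left(-1712\right) - 2013477 = - \frac{107}{64} - 2013477 = - \frac{128862635}{64}$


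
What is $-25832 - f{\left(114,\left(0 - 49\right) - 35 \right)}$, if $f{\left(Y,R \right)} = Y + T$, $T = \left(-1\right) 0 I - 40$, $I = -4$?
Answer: $-25906$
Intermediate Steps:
$T = -40$ ($T = \left(-1\right) 0 \left(-4\right) - 40 = 0 \left(-4\right) - 40 = 0 - 40 = -40$)
$f{\left(Y,R \right)} = -40 + Y$ ($f{\left(Y,R \right)} = Y - 40 = -40 + Y$)
$-25832 - f{\left(114,\left(0 - 49\right) - 35 \right)} = -25832 - \left(-40 + 114\right) = -25832 - 74 = -25906$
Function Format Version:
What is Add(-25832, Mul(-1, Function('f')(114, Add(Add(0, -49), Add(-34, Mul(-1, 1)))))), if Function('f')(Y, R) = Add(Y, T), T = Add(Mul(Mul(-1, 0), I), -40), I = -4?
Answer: -25906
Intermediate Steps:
T = -40 (T = Add(Mul(Mul(-1, 0), -4), -40) = Add(Mul(0, -4), -40) = Add(0, -40) = -40)
Function('f')(Y, R) = Add(-40, Y) (Function('f')(Y, R) = Add(Y, -40) = Add(-40, Y))
Add(-25832, Mul(-1, Function('f')(114, Add(Add(0, -49), Add(-34, Mul(-1, 1)))))) = Add(-25832, Mul(-1, Add(-40, 114))) = Add(-25832, Mul(-1, 74)) = Add(-25832, -74) = -25906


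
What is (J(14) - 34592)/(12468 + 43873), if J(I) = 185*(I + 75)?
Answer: -18127/56341 ≈ -0.32174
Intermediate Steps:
J(I) = 13875 + 185*I (J(I) = 185*(75 + I) = 13875 + 185*I)
(J(14) - 34592)/(12468 + 43873) = ((13875 + 185*14) - 34592)/(12468 + 43873) = ((13875 + 2590) - 34592)/56341 = (16465 - 34592)*(1/56341) = -18127*1/56341 = -18127/56341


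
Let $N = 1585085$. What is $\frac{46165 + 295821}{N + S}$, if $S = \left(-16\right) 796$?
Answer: $\frac{341986}{1572349} \approx 0.2175$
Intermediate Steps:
$S = -12736$
$\frac{46165 + 295821}{N + S} = \frac{46165 + 295821}{1585085 - 12736} = \frac{341986}{1572349}$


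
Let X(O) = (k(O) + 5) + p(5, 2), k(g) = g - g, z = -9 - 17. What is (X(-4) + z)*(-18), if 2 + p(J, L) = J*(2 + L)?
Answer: 54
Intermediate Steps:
z = -26
p(J, L) = -2 + J*(2 + L)
k(g) = 0
X(O) = 23 (X(O) = (0 + 5) + (-2 + 2*5 + 5*2) = 5 + (-2 + 10 + 10) = 5 + 18 = 23)
(X(-4) + z)*(-18) = (23 - 26)*(-18) = -3*(-18) = 54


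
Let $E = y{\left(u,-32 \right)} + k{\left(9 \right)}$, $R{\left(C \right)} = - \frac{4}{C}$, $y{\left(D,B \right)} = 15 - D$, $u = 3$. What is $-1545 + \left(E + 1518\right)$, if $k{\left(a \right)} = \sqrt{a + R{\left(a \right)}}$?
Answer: $-15 + \frac{\sqrt{77}}{3} \approx -12.075$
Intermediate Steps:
$k{\left(a \right)} = \sqrt{a - \frac{4}{a}}$
$E = 12 + \frac{\sqrt{77}}{3}$ ($E = \left(15 - 3\right) + \sqrt{9 - \frac{4}{9}} = 12 + \sqrt{9 - \frac{4}{9}} = 12 + \sqrt{\frac{77}{9}} = 12 + \frac{\sqrt{77}}{3} \approx 14.925$)
$-1545 + \left(E + 1518\right) = -1545 + \left(\left(12 + \frac{\sqrt{77}}{3}\right) + 1518\right) = -1545 + \left(1530 + \frac{\sqrt{77}}{3}\right) = -15 + \frac{\sqrt{77}}{3}$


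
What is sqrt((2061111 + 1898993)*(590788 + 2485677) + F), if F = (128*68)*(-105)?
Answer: 2*sqrt(3045780109610) ≈ 3.4904e+6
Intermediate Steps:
F = -913920 (F = 8704*(-105) = -913920)
sqrt((2061111 + 1898993)*(590788 + 2485677) + F) = sqrt((2061111 + 1898993)*(590788 + 2485677) - 913920) = sqrt(3960104*3076465 - 913920) = sqrt(12183121352360 - 913920) = sqrt(12183120438440) = 2*sqrt(3045780109610)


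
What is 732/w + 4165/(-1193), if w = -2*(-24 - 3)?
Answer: 108061/10737 ≈ 10.064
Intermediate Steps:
w = 54 (w = -2*(-27) = 54)
732/w + 4165/(-1193) = 732/54 + 4165/(-1193) = 732*(1/54) + 4165*(-1/1193) = 122/9 - 4165/1193 = 108061/10737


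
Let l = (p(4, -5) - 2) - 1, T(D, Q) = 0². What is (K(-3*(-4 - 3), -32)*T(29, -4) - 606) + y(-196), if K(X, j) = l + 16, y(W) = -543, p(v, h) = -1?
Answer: -1149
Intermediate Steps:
T(D, Q) = 0
l = -4 (l = (-1 - 2) - 1 = -3 - 1 = -4)
K(X, j) = 12 (K(X, j) = -4 + 16 = 12)
(K(-3*(-4 - 3), -32)*T(29, -4) - 606) + y(-196) = (12*0 - 606) - 543 = (0 - 606) - 543 = -606 - 543 = -1149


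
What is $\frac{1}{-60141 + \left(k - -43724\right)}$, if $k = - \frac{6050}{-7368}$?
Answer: $- \frac{3684}{60477203} \approx -6.0916 \cdot 10^{-5}$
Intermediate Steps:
$k = \frac{3025}{3684}$ ($k = \left(-6050\right) \left(- \frac{1}{7368}\right) = \frac{3025}{3684} \approx 0.82112$)
$\frac{1}{-60141 + \left(k - -43724\right)} = \frac{1}{-60141 + \left(\frac{3025}{3684} - -43724\right)} = \frac{1}{-60141 + \left(\frac{3025}{3684} + 43724\right)} = \frac{1}{-60141 + \frac{161082241}{3684}} = \frac{1}{- \frac{60477203}{3684}} = - \frac{3684}{60477203}$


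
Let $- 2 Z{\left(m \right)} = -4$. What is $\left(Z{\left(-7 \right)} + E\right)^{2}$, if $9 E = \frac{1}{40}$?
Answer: $\frac{519841}{129600} \approx 4.0111$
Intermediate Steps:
$E = \frac{1}{360}$ ($E = \frac{1}{9 \cdot 40} = \frac{1}{9} \cdot \frac{1}{40} = \frac{1}{360} \approx 0.0027778$)
$Z{\left(m \right)} = 2$ ($Z{\left(m \right)} = \left(- \frac{1}{2}\right) \left(-4\right) = 2$)
$\left(Z{\left(-7 \right)} + E\right)^{2} = \left(2 + \frac{1}{360}\right)^{2} = \left(\frac{721}{360}\right)^{2} = \frac{519841}{129600}$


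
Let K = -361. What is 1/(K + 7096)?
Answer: 1/6735 ≈ 0.00014848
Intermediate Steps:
1/(K + 7096) = 1/(-361 + 7096) = 1/6735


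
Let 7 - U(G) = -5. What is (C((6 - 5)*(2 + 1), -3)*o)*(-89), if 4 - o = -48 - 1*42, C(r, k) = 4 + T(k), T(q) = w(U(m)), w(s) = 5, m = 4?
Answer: -75294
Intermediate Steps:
U(G) = 12 (U(G) = 7 - 1*(-5) = 7 + 5 = 12)
T(q) = 5
C(r, k) = 9 (C(r, k) = 4 + 5 = 9)
o = 94 (o = 4 - (-48 - 1*42) = 4 - (-48 - 42) = 4 - 1*(-90) = 4 + 90 = 94)
(C((6 - 5)*(2 + 1), -3)*o)*(-89) = (9*94)*(-89) = 846*(-89) = -75294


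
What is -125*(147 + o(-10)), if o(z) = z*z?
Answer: -30875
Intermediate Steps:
o(z) = z**2
-125*(147 + o(-10)) = -125*(147 + (-10)**2) = -125*(147 + 100) = -125*247 = -30875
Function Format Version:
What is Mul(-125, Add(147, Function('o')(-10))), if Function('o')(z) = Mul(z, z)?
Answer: -30875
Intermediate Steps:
Function('o')(z) = Pow(z, 2)
Mul(-125, Add(147, Function('o')(-10))) = Mul(-125, Add(147, Pow(-10, 2))) = Mul(-125, Add(147, 100)) = Mul(-125, 247) = -30875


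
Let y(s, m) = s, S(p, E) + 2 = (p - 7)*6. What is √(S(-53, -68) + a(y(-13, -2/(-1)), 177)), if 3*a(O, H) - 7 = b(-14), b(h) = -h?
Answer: I*√355 ≈ 18.841*I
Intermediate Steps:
S(p, E) = -44 + 6*p (S(p, E) = -2 + (p - 7)*6 = -2 + (-7 + p)*6 = -2 + (-42 + 6*p) = -44 + 6*p)
a(O, H) = 7 (a(O, H) = 7/3 + (-1*(-14))/3 = 7/3 + (⅓)*14 = 7/3 + 14/3 = 7)
√(S(-53, -68) + a(y(-13, -2/(-1)), 177)) = √((-44 + 6*(-53)) + 7) = √((-44 - 318) + 7) = √(-362 + 7) = √(-355) = I*√355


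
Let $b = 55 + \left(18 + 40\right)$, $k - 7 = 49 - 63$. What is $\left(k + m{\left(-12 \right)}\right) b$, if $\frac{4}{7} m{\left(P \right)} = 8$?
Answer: $791$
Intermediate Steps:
$m{\left(P \right)} = 14$ ($m{\left(P \right)} = \frac{7}{4} \cdot 8 = 14$)
$k = -7$ ($k = 7 + \left(49 - 63\right) = 7 - 14 = -7$)
$b = 113$ ($b = 55 + 58 = 113$)
$\left(k + m{\left(-12 \right)}\right) b = \left(-7 + 14\right) 113 = 7 \cdot 113 = 791$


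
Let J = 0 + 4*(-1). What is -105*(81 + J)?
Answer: -8085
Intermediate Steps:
J = -4 (J = 0 - 4 = -4)
-105*(81 + J) = -105*(81 - 4) = -105*77 = -8085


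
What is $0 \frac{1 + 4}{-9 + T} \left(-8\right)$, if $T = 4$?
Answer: $0$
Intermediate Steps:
$0 \frac{1 + 4}{-9 + T} \left(-8\right) = 0 \frac{1 + 4}{-9 + 4} \left(-8\right) = 0 \frac{5}{-5} \left(-8\right) = 0 \cdot 5 \left(- \frac{1}{5}\right) \left(-8\right) = 0 \left(-1\right) \left(-8\right) = 0 \left(-8\right) = 0$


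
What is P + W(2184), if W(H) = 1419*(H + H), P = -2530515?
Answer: 3667677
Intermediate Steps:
W(H) = 2838*H (W(H) = 1419*(2*H) = 2838*H)
P + W(2184) = -2530515 + 2838*2184 = -2530515 + 6198192 = 3667677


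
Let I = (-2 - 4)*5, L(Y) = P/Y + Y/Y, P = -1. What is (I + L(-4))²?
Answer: 13225/16 ≈ 826.56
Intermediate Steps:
L(Y) = 1 - 1/Y (L(Y) = -1/Y + Y/Y = -1/Y + 1 = 1 - 1/Y)
I = -30 (I = -6*5 = -30)
(I + L(-4))² = (-30 + (-1 - 4)/(-4))² = (-30 - ¼*(-5))² = (-30 + 5/4)² = (-115/4)² = 13225/16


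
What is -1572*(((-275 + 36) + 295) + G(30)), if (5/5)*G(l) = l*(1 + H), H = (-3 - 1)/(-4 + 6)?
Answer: -40872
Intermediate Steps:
H = -2 (H = -4/2 = -4*1/2 = -2)
G(l) = -l (G(l) = l*(1 - 2) = l*(-1) = -l)
-1572*(((-275 + 36) + 295) + G(30)) = -1572*(((-275 + 36) + 295) - 1*30) = -1572*((-239 + 295) - 30) = -1572*(56 - 30) = -1572*26 = -40872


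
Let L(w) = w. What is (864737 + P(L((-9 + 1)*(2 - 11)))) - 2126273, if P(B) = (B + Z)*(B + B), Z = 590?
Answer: -1166208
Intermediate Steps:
P(B) = 2*B*(590 + B) (P(B) = (B + 590)*(B + B) = (590 + B)*(2*B) = 2*B*(590 + B))
(864737 + P(L((-9 + 1)*(2 - 11)))) - 2126273 = (864737 + 2*((-9 + 1)*(2 - 11))*(590 + (-9 + 1)*(2 - 11))) - 2126273 = (864737 + 2*(-8*(-9))*(590 - 8*(-9))) - 2126273 = (864737 + 2*72*(590 + 72)) - 2126273 = (864737 + 2*72*662) - 2126273 = (864737 + 95328) - 2126273 = 960065 - 2126273 = -1166208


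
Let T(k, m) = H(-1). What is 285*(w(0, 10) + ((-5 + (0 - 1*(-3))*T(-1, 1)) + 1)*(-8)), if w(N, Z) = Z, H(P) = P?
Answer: 18810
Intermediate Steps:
T(k, m) = -1
285*(w(0, 10) + ((-5 + (0 - 1*(-3))*T(-1, 1)) + 1)*(-8)) = 285*(10 + ((-5 + (0 - 1*(-3))*(-1)) + 1)*(-8)) = 285*(10 + ((-5 + (0 + 3)*(-1)) + 1)*(-8)) = 285*(10 + ((-5 + 3*(-1)) + 1)*(-8)) = 285*(10 + ((-5 - 3) + 1)*(-8)) = 285*(10 + (-8 + 1)*(-8)) = 285*(10 - 7*(-8)) = 285*(10 + 56) = 285*66 = 18810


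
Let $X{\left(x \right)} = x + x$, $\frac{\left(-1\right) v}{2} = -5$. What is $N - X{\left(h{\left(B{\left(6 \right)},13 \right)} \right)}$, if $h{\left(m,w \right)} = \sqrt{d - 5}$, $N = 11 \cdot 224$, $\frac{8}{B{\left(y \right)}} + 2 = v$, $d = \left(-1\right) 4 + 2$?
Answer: $2464 - 2 i \sqrt{7} \approx 2464.0 - 5.2915 i$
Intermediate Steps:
$v = 10$ ($v = \left(-2\right) \left(-5\right) = 10$)
$d = -2$ ($d = -4 + 2 = -2$)
$B{\left(y \right)} = 1$ ($B{\left(y \right)} = \frac{8}{-2 + 10} = \frac{8}{8} = 8 \cdot \frac{1}{8} = 1$)
$N = 2464$
$h{\left(m,w \right)} = i \sqrt{7}$ ($h{\left(m,w \right)} = \sqrt{-2 - 5} = \sqrt{-7} = i \sqrt{7}$)
$X{\left(x \right)} = 2 x$
$N - X{\left(h{\left(B{\left(6 \right)},13 \right)} \right)} = 2464 - 2 i \sqrt{7}$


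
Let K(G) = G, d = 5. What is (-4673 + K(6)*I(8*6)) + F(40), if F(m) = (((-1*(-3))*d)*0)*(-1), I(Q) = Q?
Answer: -4385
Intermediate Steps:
F(m) = 0 (F(m) = ((-1*(-3)*5)*0)*(-1) = ((3*5)*0)*(-1) = (15*0)*(-1) = 0*(-1) = 0)
(-4673 + K(6)*I(8*6)) + F(40) = (-4673 + 6*(8*6)) + 0 = (-4673 + 6*48) + 0 = (-4673 + 288) + 0 = -4385 + 0 = -4385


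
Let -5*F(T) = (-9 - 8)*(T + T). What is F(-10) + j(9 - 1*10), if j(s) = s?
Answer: -69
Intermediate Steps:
F(T) = 34*T/5 (F(T) = -(-9 - 8)*(T + T)/5 = -(-17)*2*T/5 = -(-34)*T/5 = 34*T/5)
F(-10) + j(9 - 1*10) = (34/5)*(-10) + (9 - 1*10) = -68 + (9 - 10) = -68 - 1 = -69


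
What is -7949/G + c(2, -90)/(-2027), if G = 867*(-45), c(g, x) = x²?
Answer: -299908877/79083405 ≈ -3.7923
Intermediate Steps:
G = -39015
-7949/G + c(2, -90)/(-2027) = -7949/(-39015) + (-90)²/(-2027) = -7949*(-1/39015) + 8100*(-1/2027) = 7949/39015 - 8100/2027 = -299908877/79083405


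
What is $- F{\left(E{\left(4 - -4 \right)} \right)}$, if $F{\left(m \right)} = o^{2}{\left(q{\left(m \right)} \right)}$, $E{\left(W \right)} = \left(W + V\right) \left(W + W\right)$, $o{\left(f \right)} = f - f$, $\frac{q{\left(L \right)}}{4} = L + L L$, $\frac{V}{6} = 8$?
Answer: $0$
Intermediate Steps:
$V = 48$ ($V = 6 \cdot 8 = 48$)
$q{\left(L \right)} = 4 L + 4 L^{2}$ ($q{\left(L \right)} = 4 \left(L + L L\right) = 4 \left(L + L^{2}\right) = 4 L + 4 L^{2}$)
$o{\left(f \right)} = 0$
$E{\left(W \right)} = 2 W \left(48 + W\right)$ ($E{\left(W \right)} = \left(W + 48\right) \left(W + W\right) = \left(48 + W\right) 2 W = 2 W \left(48 + W\right)$)
$F{\left(m \right)} = 0$ ($F{\left(m \right)} = 0^{2} = 0$)
$- F{\left(E{\left(4 - -4 \right)} \right)} = \left(-1\right) 0 = 0$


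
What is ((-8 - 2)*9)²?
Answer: 8100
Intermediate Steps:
((-8 - 2)*9)² = (-10*9)² = (-90)² = 8100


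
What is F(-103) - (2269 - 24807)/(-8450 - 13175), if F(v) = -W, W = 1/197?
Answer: -4461611/4260125 ≈ -1.0473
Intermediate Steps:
W = 1/197 ≈ 0.0050761
F(v) = -1/197 (F(v) = -1*1/197 = -1/197)
F(-103) - (2269 - 24807)/(-8450 - 13175) = -1/197 - (2269 - 24807)/(-8450 - 13175) = -1/197 - (-22538)/(-21625) = -1/197 - (-22538)*(-1)/21625 = -1/197 - 1*22538/21625 = -1/197 - 22538/21625 = -4461611/4260125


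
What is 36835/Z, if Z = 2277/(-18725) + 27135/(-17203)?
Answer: -11865517656125/547274106 ≈ -21681.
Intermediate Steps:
Z = -547274106/322126175 (Z = 2277*(-1/18725) + 27135*(-1/17203) = -2277/18725 - 27135/17203 = -547274106/322126175 ≈ -1.6989)
36835/Z = 36835/(-547274106/322126175) = 36835*(-322126175/547274106) = -11865517656125/547274106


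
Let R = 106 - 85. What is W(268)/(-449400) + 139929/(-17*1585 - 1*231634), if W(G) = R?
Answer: -998246393/1844530200 ≈ -0.54119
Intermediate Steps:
R = 21
W(G) = 21
W(268)/(-449400) + 139929/(-17*1585 - 1*231634) = 21/(-449400) + 139929/(-17*1585 - 1*231634) = 21*(-1/449400) + 139929/(-26945 - 231634) = -1/21400 + 139929/(-258579) = -1/21400 + 139929*(-1/258579) = -1/21400 - 46643/86193 = -998246393/1844530200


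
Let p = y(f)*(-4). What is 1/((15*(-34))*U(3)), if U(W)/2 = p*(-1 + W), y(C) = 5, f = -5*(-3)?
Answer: 1/40800 ≈ 2.4510e-5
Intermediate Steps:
f = 15
p = -20 (p = 5*(-4) = -20)
U(W) = 40 - 40*W (U(W) = 2*(-20*(-1 + W)) = 2*(20 - 20*W) = 40 - 40*W)
1/((15*(-34))*U(3)) = 1/((15*(-34))*(40 - 40*3)) = 1/(-510*(40 - 120)) = 1/(-510*(-80)) = 1/40800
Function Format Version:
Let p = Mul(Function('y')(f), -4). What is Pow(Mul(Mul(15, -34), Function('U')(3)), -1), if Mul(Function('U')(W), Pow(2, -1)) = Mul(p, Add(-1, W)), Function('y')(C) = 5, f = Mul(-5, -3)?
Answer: Rational(1, 40800) ≈ 2.4510e-5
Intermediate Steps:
f = 15
p = -20 (p = Mul(5, -4) = -20)
Function('U')(W) = Add(40, Mul(-40, W)) (Function('U')(W) = Mul(2, Mul(-20, Add(-1, W))) = Mul(2, Add(20, Mul(-20, W))) = Add(40, Mul(-40, W)))
Pow(Mul(Mul(15, -34), Function('U')(3)), -1) = Pow(Mul(Mul(15, -34), Add(40, Mul(-40, 3))), -1) = Pow(Mul(-510, Add(40, -120)), -1) = Pow(Mul(-510, -80), -1) = Pow(40800, -1) = Rational(1, 40800)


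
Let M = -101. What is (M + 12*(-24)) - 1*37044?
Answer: -37433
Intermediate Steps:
(M + 12*(-24)) - 1*37044 = (-101 + 12*(-24)) - 1*37044 = (-101 - 288) - 37044 = -389 - 37044 = -37433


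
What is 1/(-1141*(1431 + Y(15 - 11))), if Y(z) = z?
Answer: -1/1637335 ≈ -6.1075e-7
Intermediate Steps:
1/(-1141*(1431 + Y(15 - 11))) = 1/(-1141*(1431 + (15 - 11))) = 1/(-1141*(1431 + 4)) = 1/(-1141*1435) = 1/(-1637335) = -1/1637335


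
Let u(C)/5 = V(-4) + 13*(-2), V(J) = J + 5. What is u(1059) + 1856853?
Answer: 1856728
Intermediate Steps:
V(J) = 5 + J
u(C) = -125 (u(C) = 5*((5 - 4) + 13*(-2)) = 5*(1 - 26) = 5*(-25) = -125)
u(1059) + 1856853 = -125 + 1856853 = 1856728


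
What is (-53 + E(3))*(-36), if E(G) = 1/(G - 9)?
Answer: 1914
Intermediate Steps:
E(G) = 1/(-9 + G)
(-53 + E(3))*(-36) = (-53 + 1/(-9 + 3))*(-36) = (-53 + 1/(-6))*(-36) = (-53 - ⅙)*(-36) = -319/6*(-36) = 1914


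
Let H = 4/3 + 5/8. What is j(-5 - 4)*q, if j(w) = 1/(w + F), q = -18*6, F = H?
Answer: 2592/169 ≈ 15.337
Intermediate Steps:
H = 47/24 (H = 4*(⅓) + 5*(⅛) = 4/3 + 5/8 = 47/24 ≈ 1.9583)
F = 47/24 ≈ 1.9583
q = -108
j(w) = 1/(47/24 + w) (j(w) = 1/(w + 47/24) = 1/(47/24 + w))
j(-5 - 4)*q = (24/(47 + 24*(-5 - 4)))*(-108) = (24/(47 + 24*(-9)))*(-108) = (24/(47 - 216))*(-108) = (24/(-169))*(-108) = (24*(-1/169))*(-108) = -24/169*(-108) = 2592/169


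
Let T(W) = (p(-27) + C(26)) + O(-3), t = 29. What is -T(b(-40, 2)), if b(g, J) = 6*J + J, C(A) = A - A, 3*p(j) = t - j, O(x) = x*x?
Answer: -83/3 ≈ -27.667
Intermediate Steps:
O(x) = x²
p(j) = 29/3 - j/3 (p(j) = (29 - j)/3 = 29/3 - j/3)
C(A) = 0
b(g, J) = 7*J
T(W) = 83/3 (T(W) = ((29/3 - ⅓*(-27)) + 0) + (-3)² = ((29/3 + 9) + 0) + 9 = (56/3 + 0) + 9 = 56/3 + 9 = 83/3)
-T(b(-40, 2)) = -1*83/3 = -83/3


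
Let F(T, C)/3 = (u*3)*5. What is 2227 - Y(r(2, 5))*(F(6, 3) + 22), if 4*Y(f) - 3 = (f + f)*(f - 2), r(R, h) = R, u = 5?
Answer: 8167/4 ≈ 2041.8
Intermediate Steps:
F(T, C) = 225 (F(T, C) = 3*((5*3)*5) = 3*(15*5) = 3*75 = 225)
Y(f) = ¾ + f*(-2 + f)/2 (Y(f) = ¾ + ((f + f)*(f - 2))/4 = ¾ + ((2*f)*(-2 + f))/4 = ¾ + (2*f*(-2 + f))/4 = ¾ + f*(-2 + f)/2)
2227 - Y(r(2, 5))*(F(6, 3) + 22) = 2227 - (¾ + (½)*2² - 1*2)*(225 + 22) = 2227 - (¾ + (½)*4 - 2)*247 = 2227 - (¾ + 2 - 2)*247 = 2227 - 3*247/4 = 2227 - 1*741/4 = 2227 - 741/4 = 8167/4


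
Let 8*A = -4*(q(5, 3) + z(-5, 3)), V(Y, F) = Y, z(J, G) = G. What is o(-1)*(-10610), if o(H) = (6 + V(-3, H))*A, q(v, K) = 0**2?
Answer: 47745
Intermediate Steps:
q(v, K) = 0
A = -3/2 (A = (-4*(0 + 3))/8 = (-4*3)/8 = (1/8)*(-12) = -3/2 ≈ -1.5000)
o(H) = -9/2 (o(H) = (6 - 3)*(-3/2) = 3*(-3/2) = -9/2)
o(-1)*(-10610) = -9/2*(-10610) = 47745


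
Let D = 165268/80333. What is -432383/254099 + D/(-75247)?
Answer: -2613718211872665/1535982018661849 ≈ -1.7017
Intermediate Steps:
D = 165268/80333 (D = 165268*(1/80333) = 165268/80333 ≈ 2.0573)
-432383/254099 + D/(-75247) = -432383/254099 + (165268/80333)/(-75247) = -432383*1/254099 + (165268/80333)*(-1/75247) = -432383/254099 - 165268/6044817251 = -2613718211872665/1535982018661849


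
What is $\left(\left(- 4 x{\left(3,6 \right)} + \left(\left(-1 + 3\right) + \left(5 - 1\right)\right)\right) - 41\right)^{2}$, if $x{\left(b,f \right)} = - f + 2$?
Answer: $361$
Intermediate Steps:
$x{\left(b,f \right)} = 2 - f$
$\left(\left(- 4 x{\left(3,6 \right)} + \left(\left(-1 + 3\right) + \left(5 - 1\right)\right)\right) - 41\right)^{2} = \left(\left(- 4 \left(2 - 6\right) + \left(\left(-1 + 3\right) + \left(5 - 1\right)\right)\right) - 41\right)^{2} = \left(\left(- 4 \left(2 - 6\right) + \left(2 + \left(5 - 1\right)\right)\right) - 41\right)^{2} = \left(\left(\left(-4\right) \left(-4\right) + \left(2 + 4\right)\right) - 41\right)^{2} = \left(\left(16 + 6\right) - 41\right)^{2} = \left(22 - 41\right)^{2} = \left(-19\right)^{2} = 361$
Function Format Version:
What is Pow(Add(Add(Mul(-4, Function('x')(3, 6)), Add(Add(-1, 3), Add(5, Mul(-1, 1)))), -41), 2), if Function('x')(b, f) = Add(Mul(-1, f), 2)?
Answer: 361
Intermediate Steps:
Function('x')(b, f) = Add(2, Mul(-1, f))
Pow(Add(Add(Mul(-4, Function('x')(3, 6)), Add(Add(-1, 3), Add(5, Mul(-1, 1)))), -41), 2) = Pow(Add(Add(Mul(-4, Add(2, Mul(-1, 6))), Add(Add(-1, 3), Add(5, Mul(-1, 1)))), -41), 2) = Pow(Add(Add(Mul(-4, Add(2, -6)), Add(2, Add(5, -1))), -41), 2) = Pow(Add(Add(Mul(-4, -4), Add(2, 4)), -41), 2) = Pow(Add(Add(16, 6), -41), 2) = Pow(Add(22, -41), 2) = Pow(-19, 2) = 361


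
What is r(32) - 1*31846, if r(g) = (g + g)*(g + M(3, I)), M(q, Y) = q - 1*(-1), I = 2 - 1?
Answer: -29542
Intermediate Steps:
I = 1
M(q, Y) = 1 + q (M(q, Y) = q + 1 = 1 + q)
r(g) = 2*g*(4 + g) (r(g) = (g + g)*(g + (1 + 3)) = (2*g)*(g + 4) = (2*g)*(4 + g) = 2*g*(4 + g))
r(32) - 1*31846 = 2*32*(4 + 32) - 1*31846 = 2*32*36 - 31846 = 2304 - 31846 = -29542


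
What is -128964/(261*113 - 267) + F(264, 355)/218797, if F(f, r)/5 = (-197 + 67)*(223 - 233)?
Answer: -4671161218/1065760187 ≈ -4.3829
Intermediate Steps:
F(f, r) = 6500 (F(f, r) = 5*((-197 + 67)*(223 - 233)) = 5*(-130*(-10)) = 5*1300 = 6500)
-128964/(261*113 - 267) + F(264, 355)/218797 = -128964/(261*113 - 267) + 6500/218797 = -128964/(29493 - 267) + 6500*(1/218797) = -128964/29226 + 6500/218797 = -128964*1/29226 + 6500/218797 = -21494/4871 + 6500/218797 = -4671161218/1065760187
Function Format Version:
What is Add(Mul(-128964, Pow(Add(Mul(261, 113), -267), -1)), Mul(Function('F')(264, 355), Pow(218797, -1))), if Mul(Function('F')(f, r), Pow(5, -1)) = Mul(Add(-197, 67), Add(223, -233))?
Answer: Rational(-4671161218, 1065760187) ≈ -4.3829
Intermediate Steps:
Function('F')(f, r) = 6500 (Function('F')(f, r) = Mul(5, Mul(Add(-197, 67), Add(223, -233))) = Mul(5, Mul(-130, -10)) = Mul(5, 1300) = 6500)
Add(Mul(-128964, Pow(Add(Mul(261, 113), -267), -1)), Mul(Function('F')(264, 355), Pow(218797, -1))) = Add(Mul(-128964, Pow(Add(Mul(261, 113), -267), -1)), Mul(6500, Pow(218797, -1))) = Add(Mul(-128964, Pow(Add(29493, -267), -1)), Mul(6500, Rational(1, 218797))) = Add(Mul(-128964, Pow(29226, -1)), Rational(6500, 218797)) = Add(Mul(-128964, Rational(1, 29226)), Rational(6500, 218797)) = Add(Rational(-21494, 4871), Rational(6500, 218797)) = Rational(-4671161218, 1065760187)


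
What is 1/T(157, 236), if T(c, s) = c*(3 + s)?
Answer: 1/37523 ≈ 2.6650e-5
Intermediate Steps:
1/T(157, 236) = 1/(157*(3 + 236)) = 1/(157*239) = 1/37523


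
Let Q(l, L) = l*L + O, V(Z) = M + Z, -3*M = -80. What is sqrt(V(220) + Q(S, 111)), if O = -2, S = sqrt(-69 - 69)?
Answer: sqrt(2202 + 999*I*sqrt(138))/3 ≈ 28.03 + 23.26*I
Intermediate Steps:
S = I*sqrt(138) (S = sqrt(-138) = I*sqrt(138) ≈ 11.747*I)
M = 80/3 (M = -1/3*(-80) = 80/3 ≈ 26.667)
V(Z) = 80/3 + Z
Q(l, L) = -2 + L*l (Q(l, L) = l*L - 2 = L*l - 2 = -2 + L*l)
sqrt(V(220) + Q(S, 111)) = sqrt((80/3 + 220) + (-2 + 111*(I*sqrt(138)))) = sqrt(740/3 + (-2 + 111*I*sqrt(138))) = sqrt(734/3 + 111*I*sqrt(138))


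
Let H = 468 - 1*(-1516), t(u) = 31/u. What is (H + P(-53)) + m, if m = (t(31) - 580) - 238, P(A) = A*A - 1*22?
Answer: 3954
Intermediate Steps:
P(A) = -22 + A² (P(A) = A² - 22 = -22 + A²)
H = 1984 (H = 468 + 1516 = 1984)
m = -817 (m = (31/31 - 580) - 238 = (31*(1/31) - 580) - 238 = (1 - 580) - 238 = -579 - 238 = -817)
(H + P(-53)) + m = (1984 + (-22 + (-53)²)) - 817 = (1984 + (-22 + 2809)) - 817 = (1984 + 2787) - 817 = 4771 - 817 = 3954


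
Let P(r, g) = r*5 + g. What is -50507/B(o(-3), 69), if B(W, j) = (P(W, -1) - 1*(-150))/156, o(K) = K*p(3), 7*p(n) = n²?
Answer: -13788411/227 ≈ -60742.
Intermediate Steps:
p(n) = n²/7
P(r, g) = g + 5*r (P(r, g) = 5*r + g = g + 5*r)
o(K) = 9*K/7 (o(K) = K*((⅐)*3²) = K*((⅐)*9) = K*(9/7) = 9*K/7)
B(W, j) = 149/156 + 5*W/156 (B(W, j) = ((-1 + 5*W) - 1*(-150))/156 = ((-1 + 5*W) + 150)*(1/156) = (149 + 5*W)*(1/156) = 149/156 + 5*W/156)
-50507/B(o(-3), 69) = -50507/(149/156 + 5*((9/7)*(-3))/156) = -50507/(149/156 + (5/156)*(-27/7)) = -50507/(149/156 - 45/364) = -50507/227/273 = -50507*273/227 = -13788411/227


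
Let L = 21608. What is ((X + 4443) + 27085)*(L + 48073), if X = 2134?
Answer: 2345601822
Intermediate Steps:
((X + 4443) + 27085)*(L + 48073) = ((2134 + 4443) + 27085)*(21608 + 48073) = (6577 + 27085)*69681 = 33662*69681 = 2345601822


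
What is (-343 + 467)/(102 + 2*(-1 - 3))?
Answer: 62/47 ≈ 1.3191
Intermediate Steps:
(-343 + 467)/(102 + 2*(-1 - 3)) = 124/(102 + 2*(-4)) = 124/(102 - 8) = 124/94 = 124*(1/94) = 62/47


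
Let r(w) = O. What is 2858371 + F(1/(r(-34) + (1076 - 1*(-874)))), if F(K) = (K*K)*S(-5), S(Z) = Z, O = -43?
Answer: 10394892038774/3636649 ≈ 2.8584e+6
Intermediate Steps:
r(w) = -43
F(K) = -5*K**2 (F(K) = (K*K)*(-5) = K**2*(-5) = -5*K**2)
2858371 + F(1/(r(-34) + (1076 - 1*(-874)))) = 2858371 - 5/(-43 + (1076 - 1*(-874)))**2 = 2858371 - 5/(-43 + (1076 + 874))**2 = 2858371 - 5/(-43 + 1950)**2 = 2858371 - 5*(1/1907)**2 = 2858371 - 5*1/3636649 = 2858371 - 5/3636649 = 10394892038774/3636649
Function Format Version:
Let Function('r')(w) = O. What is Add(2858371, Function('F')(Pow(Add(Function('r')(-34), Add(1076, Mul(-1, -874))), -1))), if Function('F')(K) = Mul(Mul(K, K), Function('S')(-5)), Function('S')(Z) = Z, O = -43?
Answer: Rational(10394892038774, 3636649) ≈ 2.8584e+6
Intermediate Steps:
Function('r')(w) = -43
Function('F')(K) = Mul(-5, Pow(K, 2)) (Function('F')(K) = Mul(Mul(K, K), -5) = Mul(Pow(K, 2), -5) = Mul(-5, Pow(K, 2)))
Add(2858371, Function('F')(Pow(Add(Function('r')(-34), Add(1076, Mul(-1, -874))), -1))) = Add(2858371, Mul(-5, Pow(Pow(Add(-43, Add(1076, Mul(-1, -874))), -1), 2))) = Add(2858371, Mul(-5, Pow(Pow(Add(-43, Add(1076, 874)), -1), 2))) = Add(2858371, Mul(-5, Pow(Pow(Add(-43, 1950), -1), 2))) = Add(2858371, Mul(-5, Pow(Pow(1907, -1), 2))) = Add(2858371, Mul(-5, Pow(Rational(1, 1907), 2))) = Add(2858371, Mul(-5, Rational(1, 3636649))) = Add(2858371, Rational(-5, 3636649)) = Rational(10394892038774, 3636649)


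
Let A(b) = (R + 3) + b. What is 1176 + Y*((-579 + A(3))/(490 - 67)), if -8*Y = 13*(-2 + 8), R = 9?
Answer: 1189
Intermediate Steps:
Y = -39/4 (Y = -13*(-2 + 8)/8 = -13*6/8 = -⅛*78 = -39/4 ≈ -9.7500)
A(b) = 12 + b (A(b) = (9 + 3) + b = 12 + b)
1176 + Y*((-579 + A(3))/(490 - 67)) = 1176 - 39*(-579 + (12 + 3))/(4*(490 - 67)) = 1176 - 39*(-579 + 15)/(4*423) = 1176 - (-5499)/423 = 1176 - 39/4*(-4/3) = 1176 + 13 = 1189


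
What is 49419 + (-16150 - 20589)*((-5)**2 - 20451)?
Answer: 750480233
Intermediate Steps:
49419 + (-16150 - 20589)*((-5)**2 - 20451) = 49419 - 36739*(25 - 20451) = 49419 - 36739*(-20426) = 49419 + 750430814 = 750480233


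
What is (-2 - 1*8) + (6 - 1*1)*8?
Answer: 30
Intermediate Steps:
(-2 - 1*8) + (6 - 1*1)*8 = (-2 - 8) + (6 - 1)*8 = -10 + 5*8 = -10 + 40 = 30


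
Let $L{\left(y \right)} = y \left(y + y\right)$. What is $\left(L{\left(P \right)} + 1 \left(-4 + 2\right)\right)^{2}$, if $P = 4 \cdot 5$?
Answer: $636804$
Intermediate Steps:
$P = 20$
$L{\left(y \right)} = 2 y^{2}$ ($L{\left(y \right)} = y 2 y = 2 y^{2}$)
$\left(L{\left(P \right)} + 1 \left(-4 + 2\right)\right)^{2} = \left(2 \cdot 20^{2} + 1 \left(-4 + 2\right)\right)^{2} = \left(2 \cdot 400 + 1 \left(-2\right)\right)^{2} = \left(800 - 2\right)^{2} = 798^{2} = 636804$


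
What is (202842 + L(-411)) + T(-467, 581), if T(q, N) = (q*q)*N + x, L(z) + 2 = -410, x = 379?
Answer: 126912518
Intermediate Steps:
L(z) = -412 (L(z) = -2 - 410 = -412)
T(q, N) = 379 + N*q**2 (T(q, N) = (q*q)*N + 379 = q**2*N + 379 = N*q**2 + 379 = 379 + N*q**2)
(202842 + L(-411)) + T(-467, 581) = (202842 - 412) + (379 + 581*(-467)**2) = 202430 + (379 + 581*218089) = 202430 + (379 + 126709709) = 202430 + 126710088 = 126912518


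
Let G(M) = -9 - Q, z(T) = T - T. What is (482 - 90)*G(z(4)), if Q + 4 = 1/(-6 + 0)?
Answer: -5684/3 ≈ -1894.7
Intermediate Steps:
Q = -25/6 (Q = -4 + 1/(-6 + 0) = -4 + 1/(-6) = -4 - 1/6 = -25/6 ≈ -4.1667)
z(T) = 0
G(M) = -29/6 (G(M) = -9 - 1*(-25/6) = -9 + 25/6 = -29/6)
(482 - 90)*G(z(4)) = (482 - 90)*(-29/6) = 392*(-29/6) = -5684/3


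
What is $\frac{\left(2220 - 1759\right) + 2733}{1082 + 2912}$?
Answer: $\frac{1597}{1997} \approx 0.7997$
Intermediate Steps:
$\frac{\left(2220 - 1759\right) + 2733}{1082 + 2912} = \frac{461 + 2733}{3994} = 3194 \cdot \frac{1}{3994} = \frac{1597}{1997}$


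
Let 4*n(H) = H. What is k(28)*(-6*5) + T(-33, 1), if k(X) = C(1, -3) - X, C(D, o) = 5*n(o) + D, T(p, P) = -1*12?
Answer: 1821/2 ≈ 910.50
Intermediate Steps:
n(H) = H/4
T(p, P) = -12
C(D, o) = D + 5*o/4 (C(D, o) = 5*(o/4) + D = 5*o/4 + D = D + 5*o/4)
k(X) = -11/4 - X (k(X) = (1 + (5/4)*(-3)) - X = (1 - 15/4) - X = -11/4 - X)
k(28)*(-6*5) + T(-33, 1) = (-11/4 - 1*28)*(-6*5) - 12 = (-11/4 - 28)*(-30) - 12 = -123/4*(-30) - 12 = 1845/2 - 12 = 1821/2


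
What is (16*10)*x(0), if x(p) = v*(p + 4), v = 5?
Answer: 3200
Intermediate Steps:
x(p) = 20 + 5*p (x(p) = 5*(p + 4) = 5*(4 + p) = 20 + 5*p)
(16*10)*x(0) = (16*10)*(20 + 5*0) = 160*(20 + 0) = 160*20 = 3200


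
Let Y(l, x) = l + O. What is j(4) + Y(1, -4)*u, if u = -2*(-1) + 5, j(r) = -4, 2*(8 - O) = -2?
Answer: 66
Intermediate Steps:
O = 9 (O = 8 - 1/2*(-2) = 8 + 1 = 9)
u = 7 (u = 2 + 5 = 7)
Y(l, x) = 9 + l (Y(l, x) = l + 9 = 9 + l)
j(4) + Y(1, -4)*u = -4 + (9 + 1)*7 = -4 + 10*7 = -4 + 70 = 66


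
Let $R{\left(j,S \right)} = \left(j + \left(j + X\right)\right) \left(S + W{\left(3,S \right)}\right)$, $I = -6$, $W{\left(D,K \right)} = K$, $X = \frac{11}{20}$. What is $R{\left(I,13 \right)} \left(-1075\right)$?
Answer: $\frac{640055}{2} \approx 3.2003 \cdot 10^{5}$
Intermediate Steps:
$X = \frac{11}{20}$ ($X = 11 \cdot \frac{1}{20} = \frac{11}{20} \approx 0.55$)
$R{\left(j,S \right)} = 2 S \left(\frac{11}{20} + 2 j\right)$ ($R{\left(j,S \right)} = \left(j + \left(j + \frac{11}{20}\right)\right) \left(S + S\right) = \left(j + \left(\frac{11}{20} + j\right)\right) 2 S = \left(\frac{11}{20} + 2 j\right) 2 S = 2 S \left(\frac{11}{20} + 2 j\right)$)
$R{\left(I,13 \right)} \left(-1075\right) = \frac{1}{10} \cdot 13 \left(11 + 40 \left(-6\right)\right) \left(-1075\right) = \frac{1}{10} \cdot 13 \left(11 - 240\right) \left(-1075\right) = \frac{1}{10} \cdot 13 \left(-229\right) \left(-1075\right) = \left(- \frac{2977}{10}\right) \left(-1075\right) = \frac{640055}{2}$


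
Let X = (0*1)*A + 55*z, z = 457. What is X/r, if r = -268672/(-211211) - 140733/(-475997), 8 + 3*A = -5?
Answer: 2526967392494545/157611423647 ≈ 16033.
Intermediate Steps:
A = -13/3 (A = -8/3 + (1/3)*(-5) = -8/3 - 5/3 = -13/3 ≈ -4.3333)
r = 157611423647/100535802367 (r = -268672*(-1/211211) - 140733*(-1/475997) = 268672/211211 + 140733/475997 = 157611423647/100535802367 ≈ 1.5677)
X = 25135 (X = (0*1)*(-13/3) + 55*457 = 0*(-13/3) + 25135 = 0 + 25135 = 25135)
X/r = 25135/(157611423647/100535802367) = 25135*(100535802367/157611423647) = 2526967392494545/157611423647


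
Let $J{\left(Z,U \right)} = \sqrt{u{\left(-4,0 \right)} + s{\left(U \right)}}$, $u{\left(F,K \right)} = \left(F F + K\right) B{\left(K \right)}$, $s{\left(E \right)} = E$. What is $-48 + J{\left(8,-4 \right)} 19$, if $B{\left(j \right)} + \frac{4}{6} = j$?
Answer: $-48 + \frac{38 i \sqrt{33}}{3} \approx -48.0 + 72.764 i$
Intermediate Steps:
$B{\left(j \right)} = - \frac{2}{3} + j$
$u{\left(F,K \right)} = \left(- \frac{2}{3} + K\right) \left(K + F^{2}\right)$ ($u{\left(F,K \right)} = \left(F F + K\right) \left(- \frac{2}{3} + K\right) = \left(F^{2} + K\right) \left(- \frac{2}{3} + K\right) = \left(K + F^{2}\right) \left(- \frac{2}{3} + K\right) = \left(- \frac{2}{3} + K\right) \left(K + F^{2}\right)$)
$J{\left(Z,U \right)} = \sqrt{- \frac{32}{3} + U}$ ($J{\left(Z,U \right)} = \sqrt{\frac{\left(-2 + 3 \cdot 0\right) \left(0 + \left(-4\right)^{2}\right)}{3} + U} = \sqrt{\frac{\left(-2 + 0\right) \left(0 + 16\right)}{3} + U} = \sqrt{\frac{1}{3} \left(-2\right) 16 + U} = \sqrt{- \frac{32}{3} + U}$)
$-48 + J{\left(8,-4 \right)} 19 = -48 + \frac{\sqrt{-96 + 9 \left(-4\right)}}{3} \cdot 19 = -48 + \frac{\sqrt{-96 - 36}}{3} \cdot 19 = -48 + \frac{\sqrt{-132}}{3} \cdot 19 = -48 + \frac{2 i \sqrt{33}}{3} \cdot 19 = -48 + \frac{38 i \sqrt{33}}{3}$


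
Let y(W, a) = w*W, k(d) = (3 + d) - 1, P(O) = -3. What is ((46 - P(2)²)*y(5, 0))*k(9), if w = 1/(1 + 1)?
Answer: 2035/2 ≈ 1017.5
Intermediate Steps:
k(d) = 2 + d
w = ½ (w = 1/2 = ½ ≈ 0.50000)
y(W, a) = W/2
((46 - P(2)²)*y(5, 0))*k(9) = ((46 - 1*(-3)²)*((½)*5))*(2 + 9) = ((46 - 1*9)*(5/2))*11 = ((46 - 9)*(5/2))*11 = (37*(5/2))*11 = (185/2)*11 = 2035/2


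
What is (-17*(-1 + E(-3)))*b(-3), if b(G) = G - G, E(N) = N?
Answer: 0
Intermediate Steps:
b(G) = 0
(-17*(-1 + E(-3)))*b(-3) = -17*(-1 - 3)*0 = -17*(-4)*0 = 68*0 = 0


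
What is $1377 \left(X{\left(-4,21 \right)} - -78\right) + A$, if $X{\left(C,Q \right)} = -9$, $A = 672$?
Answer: $95685$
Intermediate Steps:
$1377 \left(X{\left(-4,21 \right)} - -78\right) + A = 1377 \left(-9 - -78\right) + 672 = 1377 \left(-9 + 78\right) + 672 = 1377 \cdot 69 + 672 = 95013 + 672 = 95685$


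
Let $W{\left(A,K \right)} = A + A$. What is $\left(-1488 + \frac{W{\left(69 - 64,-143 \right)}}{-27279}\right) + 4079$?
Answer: $\frac{70679879}{27279} \approx 2591.0$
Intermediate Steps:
$W{\left(A,K \right)} = 2 A$
$\left(-1488 + \frac{W{\left(69 - 64,-143 \right)}}{-27279}\right) + 4079 = \left(-1488 + \frac{2 \left(69 - 64\right)}{-27279}\right) + 4079 = \left(-1488 + 2 \cdot 5 \left(- \frac{1}{27279}\right)\right) + 4079 = \left(-1488 + 10 \left(- \frac{1}{27279}\right)\right) + 4079 = \left(-1488 - \frac{10}{27279}\right) + 4079 = - \frac{40591162}{27279} + 4079 = \frac{70679879}{27279}$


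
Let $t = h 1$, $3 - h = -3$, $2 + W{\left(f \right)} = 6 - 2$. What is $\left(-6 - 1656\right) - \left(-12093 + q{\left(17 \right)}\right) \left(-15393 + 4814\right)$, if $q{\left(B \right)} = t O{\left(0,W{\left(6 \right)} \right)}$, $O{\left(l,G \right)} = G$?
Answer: $-127806561$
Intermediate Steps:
$W{\left(f \right)} = 2$ ($W{\left(f \right)} = -2 + \left(6 - 2\right) = -2 + 4 = 2$)
$h = 6$ ($h = 3 - -3 = 3 + 3 = 6$)
$t = 6$ ($t = 6 \cdot 1 = 6$)
$q{\left(B \right)} = 12$ ($q{\left(B \right)} = 6 \cdot 2 = 12$)
$\left(-6 - 1656\right) - \left(-12093 + q{\left(17 \right)}\right) \left(-15393 + 4814\right) = \left(-6 - 1656\right) - \left(-12093 + 12\right) \left(-15393 + 4814\right) = \left(-6 - 1656\right) - \left(-12081\right) \left(-10579\right) = -1662 - 127804899 = -127806561$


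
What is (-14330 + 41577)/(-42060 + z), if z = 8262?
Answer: -27247/33798 ≈ -0.80617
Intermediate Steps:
(-14330 + 41577)/(-42060 + z) = (-14330 + 41577)/(-42060 + 8262) = 27247/(-33798) = 27247*(-1/33798) = -27247/33798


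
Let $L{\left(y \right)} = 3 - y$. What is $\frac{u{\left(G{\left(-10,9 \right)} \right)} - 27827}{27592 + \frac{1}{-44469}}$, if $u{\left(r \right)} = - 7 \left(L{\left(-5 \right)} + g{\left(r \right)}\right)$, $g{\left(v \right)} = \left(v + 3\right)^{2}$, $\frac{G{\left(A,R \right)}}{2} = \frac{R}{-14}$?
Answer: $- \frac{8685907425}{8588920529} \approx -1.0113$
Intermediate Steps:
$G{\left(A,R \right)} = - \frac{R}{7}$ ($G{\left(A,R \right)} = 2 \frac{R}{-14} = 2 R \left(- \frac{1}{14}\right) = 2 \left(- \frac{R}{14}\right) = - \frac{R}{7}$)
$g{\left(v \right)} = \left(3 + v\right)^{2}$
$u{\left(r \right)} = -56 - 7 \left(3 + r\right)^{2}$ ($u{\left(r \right)} = - 7 \left(\left(3 - -5\right) + \left(3 + r\right)^{2}\right) = - 7 \left(\left(3 + 5\right) + \left(3 + r\right)^{2}\right) = - 7 \left(8 + \left(3 + r\right)^{2}\right) = -56 - 7 \left(3 + r\right)^{2}$)
$\frac{u{\left(G{\left(-10,9 \right)} \right)} - 27827}{27592 + \frac{1}{-44469}} = \frac{\left(-56 - 7 \left(3 - \frac{9}{7}\right)^{2}\right) - 27827}{27592 + \frac{1}{-44469}} = \frac{\left(-56 - 7 \left(3 - \frac{9}{7}\right)^{2}\right) - 27827}{27592 - \frac{1}{44469}} = \frac{\left(-56 - 7 \left(\frac{12}{7}\right)^{2}\right) - 27827}{\frac{1226988647}{44469}} = \left(\left(-56 - \frac{144}{7}\right) - 27827\right) \frac{44469}{1226988647} = \left(- \frac{536}{7} - 27827\right) \frac{44469}{1226988647} = \left(- \frac{195325}{7}\right) \frac{44469}{1226988647} = - \frac{8685907425}{8588920529}$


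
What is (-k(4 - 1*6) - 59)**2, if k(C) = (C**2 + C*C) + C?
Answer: 4225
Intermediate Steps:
k(C) = C + 2*C**2 (k(C) = (C**2 + C**2) + C = 2*C**2 + C = C + 2*C**2)
(-k(4 - 1*6) - 59)**2 = (-(4 - 1*6)*(1 + 2*(4 - 1*6)) - 59)**2 = (-(4 - 6)*(1 + 2*(4 - 6)) - 59)**2 = (-(-2)*(1 + 2*(-2)) - 59)**2 = (-(-2)*(1 - 4) - 59)**2 = (-(-2)*(-3) - 59)**2 = (-1*6 - 59)**2 = (-6 - 59)**2 = (-65)**2 = 4225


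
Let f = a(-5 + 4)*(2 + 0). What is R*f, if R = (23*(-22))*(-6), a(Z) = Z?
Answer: -6072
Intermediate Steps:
f = -2 (f = (-5 + 4)*(2 + 0) = -1*2 = -2)
R = 3036 (R = -506*(-6) = 3036)
R*f = 3036*(-2) = -6072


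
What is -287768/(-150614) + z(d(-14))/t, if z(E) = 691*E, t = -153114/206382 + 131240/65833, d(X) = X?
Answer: -1649294732549071066/213440367350571 ≈ -7727.2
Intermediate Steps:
t = 2834269953/2264457701 (t = -153114*1/206382 + 131240*(1/65833) = -25519/34397 + 131240/65833 = 2834269953/2264457701 ≈ 1.2516)
-287768/(-150614) + z(d(-14))/t = -287768/(-150614) + (691*(-14))/(2834269953/2264457701) = -287768*(-1/150614) - 9674*2264457701/2834269953 = 143884/75307 - 21906363799474/2834269953 = -1649294732549071066/213440367350571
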